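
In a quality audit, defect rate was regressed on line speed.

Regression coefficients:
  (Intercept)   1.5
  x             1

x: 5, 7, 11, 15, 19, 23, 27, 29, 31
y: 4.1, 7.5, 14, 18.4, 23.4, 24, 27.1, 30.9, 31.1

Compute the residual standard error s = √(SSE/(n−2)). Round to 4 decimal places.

s = 1.9034

x=5: ŷ = 1.5 + 5 = 6.5; e = 4.1 − 6.5 = -2.4
x=7: ŷ = 1.5 + 7 = 8.5; e = 7.5 − 8.5 = -1
x=11: ŷ = 1.5 + 11 = 12.5; e = 14 − 12.5 = 1.5
x=15: ŷ = 1.5 + 15 = 16.5; e = 18.4 − 16.5 = 1.9
x=19: ŷ = 1.5 + 19 = 20.5; e = 23.4 − 20.5 = 2.9
x=23: ŷ = 1.5 + 23 = 24.5; e = 24 − 24.5 = -0.5
x=27: ŷ = 1.5 + 27 = 28.5; e = 27.1 − 28.5 = -1.4
x=29: ŷ = 1.5 + 29 = 30.5; e = 30.9 − 30.5 = 0.4
x=31: ŷ = 1.5 + 31 = 32.5; e = 31.1 − 32.5 = -1.4
SSE = 5.76 + 1 + 2.25 + 3.61 + 8.41 + 0.25 + 1.96 + 0.16 + 1.96 = 25.36
s = √(25.36/7) = √3.62286 ≈ 1.9034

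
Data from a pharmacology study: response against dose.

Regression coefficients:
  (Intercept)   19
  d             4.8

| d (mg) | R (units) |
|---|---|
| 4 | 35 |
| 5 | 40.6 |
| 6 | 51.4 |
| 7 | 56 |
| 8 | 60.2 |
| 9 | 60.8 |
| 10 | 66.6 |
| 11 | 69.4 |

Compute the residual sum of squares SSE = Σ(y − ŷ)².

d=4: ŷ = 19 + 4.8·4 = 38.2; e = 35 − 38.2 = -3.2
d=5: ŷ = 19 + 4.8·5 = 43; e = 40.6 − 43 = -2.4
d=6: ŷ = 19 + 4.8·6 = 47.8; e = 51.4 − 47.8 = 3.6
d=7: ŷ = 19 + 4.8·7 = 52.6; e = 56 − 52.6 = 3.4
d=8: ŷ = 19 + 4.8·8 = 57.4; e = 60.2 − 57.4 = 2.8
d=9: ŷ = 19 + 4.8·9 = 62.2; e = 60.8 − 62.2 = -1.4
d=10: ŷ = 19 + 4.8·10 = 67; e = 66.6 − 67 = -0.4
d=11: ŷ = 19 + 4.8·11 = 71.8; e = 69.4 − 71.8 = -2.4
SSE = 10.24 + 5.76 + 12.96 + 11.56 + 7.84 + 1.96 + 0.16 + 5.76 = 56.24

SSE = 56.24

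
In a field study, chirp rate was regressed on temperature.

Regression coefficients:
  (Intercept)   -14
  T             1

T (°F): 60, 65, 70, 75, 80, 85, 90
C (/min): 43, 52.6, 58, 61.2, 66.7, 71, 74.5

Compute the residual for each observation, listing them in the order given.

T=60: Ĉ = -14 + 60 = 46; e = 43 − 46 = -3
T=65: Ĉ = -14 + 65 = 51; e = 52.6 − 51 = 1.6
T=70: Ĉ = -14 + 70 = 56; e = 58 − 56 = 2
T=75: Ĉ = -14 + 75 = 61; e = 61.2 − 61 = 0.2
T=80: Ĉ = -14 + 80 = 66; e = 66.7 − 66 = 0.7
T=85: Ĉ = -14 + 85 = 71; e = 71 − 71 = 0
T=90: Ĉ = -14 + 90 = 76; e = 74.5 − 76 = -1.5

-3, 1.6, 2, 0.2, 0.7, 0, -1.5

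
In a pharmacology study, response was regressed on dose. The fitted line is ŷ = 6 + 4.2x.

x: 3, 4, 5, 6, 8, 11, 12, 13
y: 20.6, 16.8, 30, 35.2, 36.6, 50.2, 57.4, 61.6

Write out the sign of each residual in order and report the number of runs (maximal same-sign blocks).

5 runs

x=3: ŷ = 6 + 4.2·3 = 18.6; e = 20.6 − 18.6 = 2
x=4: ŷ = 6 + 4.2·4 = 22.8; e = 16.8 − 22.8 = -6
x=5: ŷ = 6 + 4.2·5 = 27; e = 30 − 27 = 3
x=6: ŷ = 6 + 4.2·6 = 31.2; e = 35.2 − 31.2 = 4
x=8: ŷ = 6 + 4.2·8 = 39.6; e = 36.6 − 39.6 = -3
x=11: ŷ = 6 + 4.2·11 = 52.2; e = 50.2 − 52.2 = -2
x=12: ŷ = 6 + 4.2·12 = 56.4; e = 57.4 − 56.4 = 1
x=13: ŷ = 6 + 4.2·13 = 60.6; e = 61.6 − 60.6 = 1
Signs: + − + + − − + +
Runs: +×1, −×1, +×2, −×2, +×2 → 5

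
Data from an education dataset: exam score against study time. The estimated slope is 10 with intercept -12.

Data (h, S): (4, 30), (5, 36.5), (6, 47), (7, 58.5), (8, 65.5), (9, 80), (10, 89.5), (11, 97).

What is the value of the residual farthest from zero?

r = -2.5

h=4: Ŝ = -12 + 10·4 = 28; r = 30 − 28 = 2
h=5: Ŝ = -12 + 10·5 = 38; r = 36.5 − 38 = -1.5
h=6: Ŝ = -12 + 10·6 = 48; r = 47 − 48 = -1
h=7: Ŝ = -12 + 10·7 = 58; r = 58.5 − 58 = 0.5
h=8: Ŝ = -12 + 10·8 = 68; r = 65.5 − 68 = -2.5
h=9: Ŝ = -12 + 10·9 = 78; r = 80 − 78 = 2
h=10: Ŝ = -12 + 10·10 = 88; r = 89.5 − 88 = 1.5
h=11: Ŝ = -12 + 10·11 = 98; r = 97 − 98 = -1
Largest |r| is 2.5 at h = 8, residual -2.5.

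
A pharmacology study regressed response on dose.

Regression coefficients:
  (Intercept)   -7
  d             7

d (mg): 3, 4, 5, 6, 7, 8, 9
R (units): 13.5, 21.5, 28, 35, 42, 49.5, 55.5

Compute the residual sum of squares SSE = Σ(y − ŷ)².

SSE = 1

d=3: ŷ = -7 + 7·3 = 14; e = 13.5 − 14 = -0.5
d=4: ŷ = -7 + 7·4 = 21; e = 21.5 − 21 = 0.5
d=5: ŷ = -7 + 7·5 = 28; e = 28 − 28 = 0
d=6: ŷ = -7 + 7·6 = 35; e = 35 − 35 = 0
d=7: ŷ = -7 + 7·7 = 42; e = 42 − 42 = 0
d=8: ŷ = -7 + 7·8 = 49; e = 49.5 − 49 = 0.5
d=9: ŷ = -7 + 7·9 = 56; e = 55.5 − 56 = -0.5
SSE = 0.25 + 0.25 + 0 + 0 + 0 + 0.25 + 0.25 = 1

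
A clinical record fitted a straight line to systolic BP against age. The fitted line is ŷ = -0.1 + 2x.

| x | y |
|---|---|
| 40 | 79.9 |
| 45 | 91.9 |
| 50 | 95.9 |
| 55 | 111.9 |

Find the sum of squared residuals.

x=40: ŷ = -0.1 + 2·40 = 79.9; e = 79.9 − 79.9 = 0
x=45: ŷ = -0.1 + 2·45 = 89.9; e = 91.9 − 89.9 = 2
x=50: ŷ = -0.1 + 2·50 = 99.9; e = 95.9 − 99.9 = -4
x=55: ŷ = -0.1 + 2·55 = 109.9; e = 111.9 − 109.9 = 2
SSE = 0 + 4 + 16 + 4 = 24

SSE = 24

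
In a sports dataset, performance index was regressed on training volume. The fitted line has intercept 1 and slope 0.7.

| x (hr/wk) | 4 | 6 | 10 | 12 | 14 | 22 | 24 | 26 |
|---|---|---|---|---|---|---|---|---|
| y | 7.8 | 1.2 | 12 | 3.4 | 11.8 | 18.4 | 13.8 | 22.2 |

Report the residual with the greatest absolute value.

e = -6

x=4: ŷ = 1 + 0.7·4 = 3.8; e = 7.8 − 3.8 = 4
x=6: ŷ = 1 + 0.7·6 = 5.2; e = 1.2 − 5.2 = -4
x=10: ŷ = 1 + 0.7·10 = 8; e = 12 − 8 = 4
x=12: ŷ = 1 + 0.7·12 = 9.4; e = 3.4 − 9.4 = -6
x=14: ŷ = 1 + 0.7·14 = 10.8; e = 11.8 − 10.8 = 1
x=22: ŷ = 1 + 0.7·22 = 16.4; e = 18.4 − 16.4 = 2
x=24: ŷ = 1 + 0.7·24 = 17.8; e = 13.8 − 17.8 = -4
x=26: ŷ = 1 + 0.7·26 = 19.2; e = 22.2 − 19.2 = 3
Largest |e| is 6 at x = 12, residual -6.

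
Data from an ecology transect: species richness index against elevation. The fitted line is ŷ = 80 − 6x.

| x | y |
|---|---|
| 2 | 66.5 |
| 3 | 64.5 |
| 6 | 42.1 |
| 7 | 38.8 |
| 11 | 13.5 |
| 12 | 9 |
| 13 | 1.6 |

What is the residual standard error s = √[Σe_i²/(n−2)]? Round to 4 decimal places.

s = 1.6829

x=2: ŷ = 80 − 6·2 = 68; e = 66.5 − 68 = -1.5
x=3: ŷ = 80 − 6·3 = 62; e = 64.5 − 62 = 2.5
x=6: ŷ = 80 − 6·6 = 44; e = 42.1 − 44 = -1.9
x=7: ŷ = 80 − 6·7 = 38; e = 38.8 − 38 = 0.8
x=11: ŷ = 80 − 6·11 = 14; e = 13.5 − 14 = -0.5
x=12: ŷ = 80 − 6·12 = 8; e = 9 − 8 = 1
x=13: ŷ = 80 − 6·13 = 2; e = 1.6 − 2 = -0.4
SSE = 2.25 + 6.25 + 3.61 + 0.64 + 0.25 + 1 + 0.16 = 14.16
s = √(14.16/5) = √2.832 ≈ 1.6829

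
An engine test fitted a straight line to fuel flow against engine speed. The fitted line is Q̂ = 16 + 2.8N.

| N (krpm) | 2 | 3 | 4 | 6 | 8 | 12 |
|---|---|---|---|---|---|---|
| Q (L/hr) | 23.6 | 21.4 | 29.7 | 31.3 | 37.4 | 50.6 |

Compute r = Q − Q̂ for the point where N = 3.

r = -3

Q̂ = 16 + 2.8·3 = 24.4
r = 21.4 − 24.4 = -3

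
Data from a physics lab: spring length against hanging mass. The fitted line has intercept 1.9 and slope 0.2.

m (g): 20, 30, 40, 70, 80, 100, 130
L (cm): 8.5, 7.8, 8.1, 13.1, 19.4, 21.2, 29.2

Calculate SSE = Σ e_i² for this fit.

m=20: ŷ = 1.9 + 0.2·20 = 5.9; e = 8.5 − 5.9 = 2.6
m=30: ŷ = 1.9 + 0.2·30 = 7.9; e = 7.8 − 7.9 = -0.1
m=40: ŷ = 1.9 + 0.2·40 = 9.9; e = 8.1 − 9.9 = -1.8
m=70: ŷ = 1.9 + 0.2·70 = 15.9; e = 13.1 − 15.9 = -2.8
m=80: ŷ = 1.9 + 0.2·80 = 17.9; e = 19.4 − 17.9 = 1.5
m=100: ŷ = 1.9 + 0.2·100 = 21.9; e = 21.2 − 21.9 = -0.7
m=130: ŷ = 1.9 + 0.2·130 = 27.9; e = 29.2 − 27.9 = 1.3
SSE = 6.76 + 0.01 + 3.24 + 7.84 + 2.25 + 0.49 + 1.69 = 22.28

SSE = 22.28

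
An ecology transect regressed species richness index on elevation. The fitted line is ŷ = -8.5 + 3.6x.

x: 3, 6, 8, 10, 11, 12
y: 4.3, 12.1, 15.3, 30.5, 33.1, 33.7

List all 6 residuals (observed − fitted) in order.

x=3: ŷ = -8.5 + 3.6·3 = 2.3; r = 4.3 − 2.3 = 2
x=6: ŷ = -8.5 + 3.6·6 = 13.1; r = 12.1 − 13.1 = -1
x=8: ŷ = -8.5 + 3.6·8 = 20.3; r = 15.3 − 20.3 = -5
x=10: ŷ = -8.5 + 3.6·10 = 27.5; r = 30.5 − 27.5 = 3
x=11: ŷ = -8.5 + 3.6·11 = 31.1; r = 33.1 − 31.1 = 2
x=12: ŷ = -8.5 + 3.6·12 = 34.7; r = 33.7 − 34.7 = -1

2, -1, -5, 3, 2, -1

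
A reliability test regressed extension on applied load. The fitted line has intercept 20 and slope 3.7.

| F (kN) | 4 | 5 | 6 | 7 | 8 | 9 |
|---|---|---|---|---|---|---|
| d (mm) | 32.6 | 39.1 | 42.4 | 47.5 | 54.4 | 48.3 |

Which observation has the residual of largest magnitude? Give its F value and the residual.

F = 9, r = -5

F=4: ŷ = 20 + 3.7·4 = 34.8; r = 32.6 − 34.8 = -2.2
F=5: ŷ = 20 + 3.7·5 = 38.5; r = 39.1 − 38.5 = 0.6
F=6: ŷ = 20 + 3.7·6 = 42.2; r = 42.4 − 42.2 = 0.2
F=7: ŷ = 20 + 3.7·7 = 45.9; r = 47.5 − 45.9 = 1.6
F=8: ŷ = 20 + 3.7·8 = 49.6; r = 54.4 − 49.6 = 4.8
F=9: ŷ = 20 + 3.7·9 = 53.3; r = 48.3 − 53.3 = -5
Largest |r| is 5 at F = 9, residual -5.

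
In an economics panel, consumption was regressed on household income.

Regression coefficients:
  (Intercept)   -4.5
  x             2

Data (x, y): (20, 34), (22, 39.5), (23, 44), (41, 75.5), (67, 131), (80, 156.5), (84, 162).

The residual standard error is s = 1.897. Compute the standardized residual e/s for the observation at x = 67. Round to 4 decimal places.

0.7907

ŷ = -4.5 + 2·67 = 129.5
e = 131 − 129.5 = 1.5
e/s = 1.5 / 1.897 = 0.7907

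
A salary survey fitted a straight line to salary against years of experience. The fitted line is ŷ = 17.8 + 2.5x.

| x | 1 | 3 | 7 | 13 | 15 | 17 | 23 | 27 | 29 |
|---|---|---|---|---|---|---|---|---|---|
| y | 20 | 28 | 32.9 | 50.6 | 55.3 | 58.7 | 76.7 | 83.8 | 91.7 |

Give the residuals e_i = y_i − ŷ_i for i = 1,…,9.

-0.3, 2.7, -2.4, 0.3, 0, -1.6, 1.4, -1.5, 1.4

x=1: ŷ = 17.8 + 2.5·1 = 20.3; e = 20 − 20.3 = -0.3
x=3: ŷ = 17.8 + 2.5·3 = 25.3; e = 28 − 25.3 = 2.7
x=7: ŷ = 17.8 + 2.5·7 = 35.3; e = 32.9 − 35.3 = -2.4
x=13: ŷ = 17.8 + 2.5·13 = 50.3; e = 50.6 − 50.3 = 0.3
x=15: ŷ = 17.8 + 2.5·15 = 55.3; e = 55.3 − 55.3 = 0
x=17: ŷ = 17.8 + 2.5·17 = 60.3; e = 58.7 − 60.3 = -1.6
x=23: ŷ = 17.8 + 2.5·23 = 75.3; e = 76.7 − 75.3 = 1.4
x=27: ŷ = 17.8 + 2.5·27 = 85.3; e = 83.8 − 85.3 = -1.5
x=29: ŷ = 17.8 + 2.5·29 = 90.3; e = 91.7 − 90.3 = 1.4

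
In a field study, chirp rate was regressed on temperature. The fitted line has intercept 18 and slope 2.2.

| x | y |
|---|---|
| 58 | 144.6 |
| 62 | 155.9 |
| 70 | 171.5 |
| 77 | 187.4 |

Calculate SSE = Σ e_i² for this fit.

SSE = 3.5

x=58: ŷ = 18 + 2.2·58 = 145.6; e = 144.6 − 145.6 = -1
x=62: ŷ = 18 + 2.2·62 = 154.4; e = 155.9 − 154.4 = 1.5
x=70: ŷ = 18 + 2.2·70 = 172; e = 171.5 − 172 = -0.5
x=77: ŷ = 18 + 2.2·77 = 187.4; e = 187.4 − 187.4 = 0
SSE = 1 + 2.25 + 0.25 + 0 = 3.5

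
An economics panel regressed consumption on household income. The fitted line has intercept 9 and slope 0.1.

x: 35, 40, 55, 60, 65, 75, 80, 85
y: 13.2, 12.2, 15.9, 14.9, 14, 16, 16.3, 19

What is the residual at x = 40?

ŷ = 9 + 0.1·40 = 13
r = 12.2 − 13 = -0.8

r = -0.8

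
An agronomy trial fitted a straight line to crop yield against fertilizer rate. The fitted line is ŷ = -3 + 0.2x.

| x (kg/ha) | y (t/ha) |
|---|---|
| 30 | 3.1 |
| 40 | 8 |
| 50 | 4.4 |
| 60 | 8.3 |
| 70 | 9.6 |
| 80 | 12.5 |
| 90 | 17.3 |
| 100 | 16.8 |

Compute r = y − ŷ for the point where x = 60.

r = -0.7

ŷ = -3 + 0.2·60 = 9
r = 8.3 − 9 = -0.7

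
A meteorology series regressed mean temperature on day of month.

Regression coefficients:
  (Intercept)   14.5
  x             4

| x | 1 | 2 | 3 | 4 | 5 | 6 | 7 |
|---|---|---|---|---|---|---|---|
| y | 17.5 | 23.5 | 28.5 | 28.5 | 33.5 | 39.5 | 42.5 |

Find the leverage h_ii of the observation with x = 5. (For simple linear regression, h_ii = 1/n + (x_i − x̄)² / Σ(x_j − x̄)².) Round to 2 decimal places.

h = 0.18

x̄ = (1 + 2 + 3 + 4 + 5 + 6 + 7)/7 = 4
Σ(x − x̄)² = 9 + 4 + 1 + 0 + 1 + 4 + 9 = 28
h = 1/7 + (1)²/28 = 0.142857 + 0.0357143 = 0.18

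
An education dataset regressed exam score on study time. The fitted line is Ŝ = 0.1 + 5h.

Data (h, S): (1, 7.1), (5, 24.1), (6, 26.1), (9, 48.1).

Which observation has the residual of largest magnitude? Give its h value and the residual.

h = 6, e = -4

h=1: Ŝ = 0.1 + 5·1 = 5.1; e = 7.1 − 5.1 = 2
h=5: Ŝ = 0.1 + 5·5 = 25.1; e = 24.1 − 25.1 = -1
h=6: Ŝ = 0.1 + 5·6 = 30.1; e = 26.1 − 30.1 = -4
h=9: Ŝ = 0.1 + 5·9 = 45.1; e = 48.1 − 45.1 = 3
Largest |e| is 4 at h = 6, residual -4.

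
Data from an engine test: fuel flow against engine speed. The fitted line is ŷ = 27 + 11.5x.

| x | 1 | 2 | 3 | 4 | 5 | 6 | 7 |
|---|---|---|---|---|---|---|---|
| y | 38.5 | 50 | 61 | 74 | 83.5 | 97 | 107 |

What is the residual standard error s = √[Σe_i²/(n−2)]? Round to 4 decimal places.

s = 0.8367

x=1: ŷ = 27 + 11.5·1 = 38.5; e = 38.5 − 38.5 = 0
x=2: ŷ = 27 + 11.5·2 = 50; e = 50 − 50 = 0
x=3: ŷ = 27 + 11.5·3 = 61.5; e = 61 − 61.5 = -0.5
x=4: ŷ = 27 + 11.5·4 = 73; e = 74 − 73 = 1
x=5: ŷ = 27 + 11.5·5 = 84.5; e = 83.5 − 84.5 = -1
x=6: ŷ = 27 + 11.5·6 = 96; e = 97 − 96 = 1
x=7: ŷ = 27 + 11.5·7 = 107.5; e = 107 − 107.5 = -0.5
SSE = 0 + 0 + 0.25 + 1 + 1 + 1 + 0.25 = 3.5
s = √(3.5/5) = √0.7 ≈ 0.8367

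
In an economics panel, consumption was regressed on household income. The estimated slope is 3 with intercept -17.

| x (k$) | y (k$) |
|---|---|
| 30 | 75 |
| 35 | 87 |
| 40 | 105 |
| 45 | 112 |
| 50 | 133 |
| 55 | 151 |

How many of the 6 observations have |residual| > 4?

1

x=30: ŷ = -17 + 3·30 = 73; r = 75 − 73 = 2
x=35: ŷ = -17 + 3·35 = 88; r = 87 − 88 = -1
x=40: ŷ = -17 + 3·40 = 103; r = 105 − 103 = 2
x=45: ŷ = -17 + 3·45 = 118; r = 112 − 118 = -6
x=50: ŷ = -17 + 3·50 = 133; r = 133 − 133 = 0
x=55: ŷ = -17 + 3·55 = 148; r = 151 − 148 = 3
|r| > 4: x=45 (|r|=6) → 1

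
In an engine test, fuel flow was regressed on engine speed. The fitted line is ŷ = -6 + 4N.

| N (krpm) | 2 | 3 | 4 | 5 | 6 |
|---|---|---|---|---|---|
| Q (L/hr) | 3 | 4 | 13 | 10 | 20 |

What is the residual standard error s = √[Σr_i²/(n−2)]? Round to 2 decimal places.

N=2: ŷ = -6 + 4·2 = 2; r = 3 − 2 = 1
N=3: ŷ = -6 + 4·3 = 6; r = 4 − 6 = -2
N=4: ŷ = -6 + 4·4 = 10; r = 13 − 10 = 3
N=5: ŷ = -6 + 4·5 = 14; r = 10 − 14 = -4
N=6: ŷ = -6 + 4·6 = 18; r = 20 − 18 = 2
SSE = 1 + 4 + 9 + 16 + 4 = 34
s = √(34/3) = √11.3333 ≈ 3.37

s = 3.37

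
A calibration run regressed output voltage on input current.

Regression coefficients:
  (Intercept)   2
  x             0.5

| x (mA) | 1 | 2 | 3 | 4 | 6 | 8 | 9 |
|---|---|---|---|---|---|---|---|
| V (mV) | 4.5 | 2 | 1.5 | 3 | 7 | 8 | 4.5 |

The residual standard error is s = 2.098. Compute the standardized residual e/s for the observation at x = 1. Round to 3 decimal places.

ŷ = 2 + 0.5·1 = 2.5
e = 4.5 − 2.5 = 2
e/s = 2 / 2.098 = 0.953

0.953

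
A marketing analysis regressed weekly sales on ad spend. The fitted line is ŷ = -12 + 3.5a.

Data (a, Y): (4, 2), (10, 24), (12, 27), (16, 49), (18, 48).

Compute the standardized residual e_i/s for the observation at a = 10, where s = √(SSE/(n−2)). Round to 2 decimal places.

a=4: ŷ = -12 + 3.5·4 = 2; e = 2 − 2 = 0
a=10: ŷ = -12 + 3.5·10 = 23; e = 24 − 23 = 1
a=12: ŷ = -12 + 3.5·12 = 30; e = 27 − 30 = -3
a=16: ŷ = -12 + 3.5·16 = 44; e = 49 − 44 = 5
a=18: ŷ = -12 + 3.5·18 = 51; e = 48 − 51 = -3
SSE = 0 + 1 + 9 + 25 + 9 = 44
s = √(44/3) = 3.82971
e/s = 1 / 3.82971 = 0.26

0.26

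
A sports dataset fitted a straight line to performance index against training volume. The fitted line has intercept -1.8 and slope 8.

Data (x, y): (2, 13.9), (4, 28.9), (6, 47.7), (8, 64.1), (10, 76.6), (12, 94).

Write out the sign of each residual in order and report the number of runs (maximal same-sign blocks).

3 runs

x=2: ŷ = -1.8 + 8·2 = 14.2; r = 13.9 − 14.2 = -0.3
x=4: ŷ = -1.8 + 8·4 = 30.2; r = 28.9 − 30.2 = -1.3
x=6: ŷ = -1.8 + 8·6 = 46.2; r = 47.7 − 46.2 = 1.5
x=8: ŷ = -1.8 + 8·8 = 62.2; r = 64.1 − 62.2 = 1.9
x=10: ŷ = -1.8 + 8·10 = 78.2; r = 76.6 − 78.2 = -1.6
x=12: ŷ = -1.8 + 8·12 = 94.2; r = 94 − 94.2 = -0.2
Signs: − − + + − −
Runs: −×2, +×2, −×2 → 3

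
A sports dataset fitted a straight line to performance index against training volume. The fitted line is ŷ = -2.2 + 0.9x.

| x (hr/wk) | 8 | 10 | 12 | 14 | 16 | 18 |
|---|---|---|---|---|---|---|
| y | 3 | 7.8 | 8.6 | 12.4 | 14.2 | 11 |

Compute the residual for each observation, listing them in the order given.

-2, 1, 0, 2, 2, -3

x=8: ŷ = -2.2 + 0.9·8 = 5; e = 3 − 5 = -2
x=10: ŷ = -2.2 + 0.9·10 = 6.8; e = 7.8 − 6.8 = 1
x=12: ŷ = -2.2 + 0.9·12 = 8.6; e = 8.6 − 8.6 = 0
x=14: ŷ = -2.2 + 0.9·14 = 10.4; e = 12.4 − 10.4 = 2
x=16: ŷ = -2.2 + 0.9·16 = 12.2; e = 14.2 − 12.2 = 2
x=18: ŷ = -2.2 + 0.9·18 = 14; e = 11 − 14 = -3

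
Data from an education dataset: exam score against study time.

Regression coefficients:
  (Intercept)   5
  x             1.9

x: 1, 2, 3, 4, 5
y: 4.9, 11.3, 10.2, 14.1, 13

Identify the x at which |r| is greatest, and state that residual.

x=1: ŷ = 5 + 1.9·1 = 6.9; r = 4.9 − 6.9 = -2
x=2: ŷ = 5 + 1.9·2 = 8.8; r = 11.3 − 8.8 = 2.5
x=3: ŷ = 5 + 1.9·3 = 10.7; r = 10.2 − 10.7 = -0.5
x=4: ŷ = 5 + 1.9·4 = 12.6; r = 14.1 − 12.6 = 1.5
x=5: ŷ = 5 + 1.9·5 = 14.5; r = 13 − 14.5 = -1.5
Largest |r| is 2.5 at x = 2, residual 2.5.

x = 2, r = 2.5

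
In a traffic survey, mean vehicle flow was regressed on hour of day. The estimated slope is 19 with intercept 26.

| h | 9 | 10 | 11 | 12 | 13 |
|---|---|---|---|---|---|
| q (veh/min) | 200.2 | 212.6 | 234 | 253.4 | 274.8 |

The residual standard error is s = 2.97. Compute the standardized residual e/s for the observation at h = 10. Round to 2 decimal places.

q̂ = 26 + 19·10 = 216
e = 212.6 − 216 = -3.4
e/s = -3.4 / 2.97 = -1.14

-1.14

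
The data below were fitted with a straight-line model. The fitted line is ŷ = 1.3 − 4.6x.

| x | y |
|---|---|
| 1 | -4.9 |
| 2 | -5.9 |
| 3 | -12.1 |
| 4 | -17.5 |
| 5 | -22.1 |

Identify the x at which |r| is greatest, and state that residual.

x = 2, r = 2

x=1: ŷ = 1.3 − 4.6·1 = -3.3; r = -4.9 − (-3.3) = -1.6
x=2: ŷ = 1.3 − 4.6·2 = -7.9; r = -5.9 − (-7.9) = 2
x=3: ŷ = 1.3 − 4.6·3 = -12.5; r = -12.1 − (-12.5) = 0.4
x=4: ŷ = 1.3 − 4.6·4 = -17.1; r = -17.5 − (-17.1) = -0.4
x=5: ŷ = 1.3 − 4.6·5 = -21.7; r = -22.1 − (-21.7) = -0.4
Largest |r| is 2 at x = 2, residual 2.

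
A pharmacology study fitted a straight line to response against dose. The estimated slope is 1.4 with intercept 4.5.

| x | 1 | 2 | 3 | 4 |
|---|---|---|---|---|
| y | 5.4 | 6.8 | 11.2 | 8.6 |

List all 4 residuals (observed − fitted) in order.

-0.5, -0.5, 2.5, -1.5

x=1: ŷ = 4.5 + 1.4·1 = 5.9; r = 5.4 − 5.9 = -0.5
x=2: ŷ = 4.5 + 1.4·2 = 7.3; r = 6.8 − 7.3 = -0.5
x=3: ŷ = 4.5 + 1.4·3 = 8.7; r = 11.2 − 8.7 = 2.5
x=4: ŷ = 4.5 + 1.4·4 = 10.1; r = 8.6 − 10.1 = -1.5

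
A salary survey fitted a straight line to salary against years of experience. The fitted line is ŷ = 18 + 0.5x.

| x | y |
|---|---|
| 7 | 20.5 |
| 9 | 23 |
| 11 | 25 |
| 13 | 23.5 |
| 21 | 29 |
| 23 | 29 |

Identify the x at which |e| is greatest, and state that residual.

x=7: ŷ = 18 + 0.5·7 = 21.5; e = 20.5 − 21.5 = -1
x=9: ŷ = 18 + 0.5·9 = 22.5; e = 23 − 22.5 = 0.5
x=11: ŷ = 18 + 0.5·11 = 23.5; e = 25 − 23.5 = 1.5
x=13: ŷ = 18 + 0.5·13 = 24.5; e = 23.5 − 24.5 = -1
x=21: ŷ = 18 + 0.5·21 = 28.5; e = 29 − 28.5 = 0.5
x=23: ŷ = 18 + 0.5·23 = 29.5; e = 29 − 29.5 = -0.5
Largest |e| is 1.5 at x = 11, residual 1.5.

x = 11, e = 1.5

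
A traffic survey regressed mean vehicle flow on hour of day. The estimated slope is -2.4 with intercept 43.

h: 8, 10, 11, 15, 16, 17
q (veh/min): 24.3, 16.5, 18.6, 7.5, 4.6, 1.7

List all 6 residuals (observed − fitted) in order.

h=8: ŷ = 43 − 2.4·8 = 23.8; r = 24.3 − 23.8 = 0.5
h=10: ŷ = 43 − 2.4·10 = 19; r = 16.5 − 19 = -2.5
h=11: ŷ = 43 − 2.4·11 = 16.6; r = 18.6 − 16.6 = 2
h=15: ŷ = 43 − 2.4·15 = 7; r = 7.5 − 7 = 0.5
h=16: ŷ = 43 − 2.4·16 = 4.6; r = 4.6 − 4.6 = 0
h=17: ŷ = 43 − 2.4·17 = 2.2; r = 1.7 − 2.2 = -0.5

0.5, -2.5, 2, 0.5, 0, -0.5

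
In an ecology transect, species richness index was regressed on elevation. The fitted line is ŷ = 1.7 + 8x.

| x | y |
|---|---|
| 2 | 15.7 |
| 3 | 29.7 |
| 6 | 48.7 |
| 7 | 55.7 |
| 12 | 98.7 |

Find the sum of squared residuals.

SSE = 26

x=2: ŷ = 1.7 + 8·2 = 17.7; r = 15.7 − 17.7 = -2
x=3: ŷ = 1.7 + 8·3 = 25.7; r = 29.7 − 25.7 = 4
x=6: ŷ = 1.7 + 8·6 = 49.7; r = 48.7 − 49.7 = -1
x=7: ŷ = 1.7 + 8·7 = 57.7; r = 55.7 − 57.7 = -2
x=12: ŷ = 1.7 + 8·12 = 97.7; r = 98.7 − 97.7 = 1
SSE = 4 + 16 + 1 + 4 + 1 = 26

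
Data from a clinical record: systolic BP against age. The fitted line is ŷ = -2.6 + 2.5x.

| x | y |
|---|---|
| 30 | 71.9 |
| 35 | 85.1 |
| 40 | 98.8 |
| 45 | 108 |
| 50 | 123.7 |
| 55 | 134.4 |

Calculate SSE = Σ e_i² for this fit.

SSE = 7.8

x=30: ŷ = -2.6 + 2.5·30 = 72.4; e = 71.9 − 72.4 = -0.5
x=35: ŷ = -2.6 + 2.5·35 = 84.9; e = 85.1 − 84.9 = 0.2
x=40: ŷ = -2.6 + 2.5·40 = 97.4; e = 98.8 − 97.4 = 1.4
x=45: ŷ = -2.6 + 2.5·45 = 109.9; e = 108 − 109.9 = -1.9
x=50: ŷ = -2.6 + 2.5·50 = 122.4; e = 123.7 − 122.4 = 1.3
x=55: ŷ = -2.6 + 2.5·55 = 134.9; e = 134.4 − 134.9 = -0.5
SSE = 0.25 + 0.04 + 1.96 + 3.61 + 1.69 + 0.25 = 7.8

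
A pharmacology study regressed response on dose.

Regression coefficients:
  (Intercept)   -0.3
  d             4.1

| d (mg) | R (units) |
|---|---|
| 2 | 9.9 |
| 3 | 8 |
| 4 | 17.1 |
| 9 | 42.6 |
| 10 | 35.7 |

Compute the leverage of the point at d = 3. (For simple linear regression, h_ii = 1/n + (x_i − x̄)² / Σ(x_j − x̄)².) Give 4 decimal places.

d̄ = (2 + 3 + 4 + 9 + 10)/5 = 5.6
Σ(d − d̄)² = 12.96 + 6.76 + 2.56 + 11.56 + 19.36 = 53.2
h = 1/5 + (-2.6)²/53.2 = 0.2 + 0.127068 = 0.3271

h = 0.3271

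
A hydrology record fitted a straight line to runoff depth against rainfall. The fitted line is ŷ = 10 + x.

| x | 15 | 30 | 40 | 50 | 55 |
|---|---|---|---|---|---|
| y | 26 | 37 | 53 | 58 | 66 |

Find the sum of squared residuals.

x=15: ŷ = 10 + 15 = 25; r = 26 − 25 = 1
x=30: ŷ = 10 + 30 = 40; r = 37 − 40 = -3
x=40: ŷ = 10 + 40 = 50; r = 53 − 50 = 3
x=50: ŷ = 10 + 50 = 60; r = 58 − 60 = -2
x=55: ŷ = 10 + 55 = 65; r = 66 − 65 = 1
SSE = 1 + 9 + 9 + 4 + 1 = 24

SSE = 24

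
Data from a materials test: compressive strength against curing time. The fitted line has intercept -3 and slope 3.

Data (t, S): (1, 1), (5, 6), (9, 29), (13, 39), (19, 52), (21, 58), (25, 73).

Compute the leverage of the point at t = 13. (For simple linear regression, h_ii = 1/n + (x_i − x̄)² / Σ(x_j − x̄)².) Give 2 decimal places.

t̄ = (1 + 5 + 9 + 13 + 19 + 21 + 25)/7 = 13.2857
Σ(t − t̄)² = 150.939 + 68.6531 + 18.3673 + 0.0816327 + 32.6531 + 59.5102 + 137.224 = 467.429
h = 1/7 + (-0.285714)²/467.429 = 0.142857 + 0.000174642 = 0.14

h = 0.14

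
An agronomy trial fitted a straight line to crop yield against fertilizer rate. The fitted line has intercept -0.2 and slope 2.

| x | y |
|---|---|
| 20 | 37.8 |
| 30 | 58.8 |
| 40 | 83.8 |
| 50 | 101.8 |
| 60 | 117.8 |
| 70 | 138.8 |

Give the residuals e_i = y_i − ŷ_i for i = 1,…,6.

-2, -1, 4, 2, -2, -1

x=20: ŷ = -0.2 + 2·20 = 39.8; e = 37.8 − 39.8 = -2
x=30: ŷ = -0.2 + 2·30 = 59.8; e = 58.8 − 59.8 = -1
x=40: ŷ = -0.2 + 2·40 = 79.8; e = 83.8 − 79.8 = 4
x=50: ŷ = -0.2 + 2·50 = 99.8; e = 101.8 − 99.8 = 2
x=60: ŷ = -0.2 + 2·60 = 119.8; e = 117.8 − 119.8 = -2
x=70: ŷ = -0.2 + 2·70 = 139.8; e = 138.8 − 139.8 = -1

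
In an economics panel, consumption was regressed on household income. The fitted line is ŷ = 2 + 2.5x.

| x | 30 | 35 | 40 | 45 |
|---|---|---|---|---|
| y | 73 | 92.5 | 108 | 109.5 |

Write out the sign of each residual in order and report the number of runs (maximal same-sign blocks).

3 runs

x=30: ŷ = 2 + 2.5·30 = 77; e = 73 − 77 = -4
x=35: ŷ = 2 + 2.5·35 = 89.5; e = 92.5 − 89.5 = 3
x=40: ŷ = 2 + 2.5·40 = 102; e = 108 − 102 = 6
x=45: ŷ = 2 + 2.5·45 = 114.5; e = 109.5 − 114.5 = -5
Signs: − + + −
Runs: −×1, +×2, −×1 → 3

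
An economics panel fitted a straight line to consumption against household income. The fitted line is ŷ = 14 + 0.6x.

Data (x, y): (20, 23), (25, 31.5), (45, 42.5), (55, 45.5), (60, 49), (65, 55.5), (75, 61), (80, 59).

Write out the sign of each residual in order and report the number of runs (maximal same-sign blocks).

5 runs

x=20: ŷ = 14 + 0.6·20 = 26; r = 23 − 26 = -3
x=25: ŷ = 14 + 0.6·25 = 29; r = 31.5 − 29 = 2.5
x=45: ŷ = 14 + 0.6·45 = 41; r = 42.5 − 41 = 1.5
x=55: ŷ = 14 + 0.6·55 = 47; r = 45.5 − 47 = -1.5
x=60: ŷ = 14 + 0.6·60 = 50; r = 49 − 50 = -1
x=65: ŷ = 14 + 0.6·65 = 53; r = 55.5 − 53 = 2.5
x=75: ŷ = 14 + 0.6·75 = 59; r = 61 − 59 = 2
x=80: ŷ = 14 + 0.6·80 = 62; r = 59 − 62 = -3
Signs: − + + − − + + −
Runs: −×1, +×2, −×2, +×2, −×1 → 5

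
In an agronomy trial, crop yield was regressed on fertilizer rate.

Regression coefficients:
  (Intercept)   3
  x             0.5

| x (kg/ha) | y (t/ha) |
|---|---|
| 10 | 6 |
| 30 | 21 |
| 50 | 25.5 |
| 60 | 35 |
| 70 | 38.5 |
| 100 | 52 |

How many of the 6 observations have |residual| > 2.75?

x=10: ŷ = 3 + 0.5·10 = 8; e = 6 − 8 = -2
x=30: ŷ = 3 + 0.5·30 = 18; e = 21 − 18 = 3
x=50: ŷ = 3 + 0.5·50 = 28; e = 25.5 − 28 = -2.5
x=60: ŷ = 3 + 0.5·60 = 33; e = 35 − 33 = 2
x=70: ŷ = 3 + 0.5·70 = 38; e = 38.5 − 38 = 0.5
x=100: ŷ = 3 + 0.5·100 = 53; e = 52 − 53 = -1
|e| > 2.75: x=30 (|e|=3) → 1

1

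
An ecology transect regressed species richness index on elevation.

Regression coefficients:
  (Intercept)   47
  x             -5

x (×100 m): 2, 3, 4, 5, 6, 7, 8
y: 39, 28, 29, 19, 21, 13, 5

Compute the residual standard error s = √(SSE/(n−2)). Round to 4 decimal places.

s = 3.2863

x=2: ŷ = 47 − 5·2 = 37; e = 39 − 37 = 2
x=3: ŷ = 47 − 5·3 = 32; e = 28 − 32 = -4
x=4: ŷ = 47 − 5·4 = 27; e = 29 − 27 = 2
x=5: ŷ = 47 − 5·5 = 22; e = 19 − 22 = -3
x=6: ŷ = 47 − 5·6 = 17; e = 21 − 17 = 4
x=7: ŷ = 47 − 5·7 = 12; e = 13 − 12 = 1
x=8: ŷ = 47 − 5·8 = 7; e = 5 − 7 = -2
SSE = 4 + 16 + 4 + 9 + 16 + 1 + 4 = 54
s = √(54/5) = √10.8 ≈ 3.2863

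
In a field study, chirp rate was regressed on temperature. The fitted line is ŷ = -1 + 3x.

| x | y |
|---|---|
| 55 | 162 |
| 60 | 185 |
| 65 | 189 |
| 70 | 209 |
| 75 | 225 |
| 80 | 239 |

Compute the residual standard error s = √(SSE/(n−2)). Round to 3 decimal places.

s = 4.062

x=55: ŷ = -1 + 3·55 = 164; r = 162 − 164 = -2
x=60: ŷ = -1 + 3·60 = 179; r = 185 − 179 = 6
x=65: ŷ = -1 + 3·65 = 194; r = 189 − 194 = -5
x=70: ŷ = -1 + 3·70 = 209; r = 209 − 209 = 0
x=75: ŷ = -1 + 3·75 = 224; r = 225 − 224 = 1
x=80: ŷ = -1 + 3·80 = 239; r = 239 − 239 = 0
SSE = 4 + 36 + 25 + 0 + 1 + 0 = 66
s = √(66/4) = √16.5 ≈ 4.062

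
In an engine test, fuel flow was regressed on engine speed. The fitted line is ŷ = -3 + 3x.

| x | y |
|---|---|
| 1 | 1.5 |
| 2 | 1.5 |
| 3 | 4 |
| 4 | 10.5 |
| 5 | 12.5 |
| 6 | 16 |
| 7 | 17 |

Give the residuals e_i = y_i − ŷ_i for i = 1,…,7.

1.5, -1.5, -2, 1.5, 0.5, 1, -1

x=1: ŷ = -3 + 3·1 = 0; e = 1.5 − 0 = 1.5
x=2: ŷ = -3 + 3·2 = 3; e = 1.5 − 3 = -1.5
x=3: ŷ = -3 + 3·3 = 6; e = 4 − 6 = -2
x=4: ŷ = -3 + 3·4 = 9; e = 10.5 − 9 = 1.5
x=5: ŷ = -3 + 3·5 = 12; e = 12.5 − 12 = 0.5
x=6: ŷ = -3 + 3·6 = 15; e = 16 − 15 = 1
x=7: ŷ = -3 + 3·7 = 18; e = 17 − 18 = -1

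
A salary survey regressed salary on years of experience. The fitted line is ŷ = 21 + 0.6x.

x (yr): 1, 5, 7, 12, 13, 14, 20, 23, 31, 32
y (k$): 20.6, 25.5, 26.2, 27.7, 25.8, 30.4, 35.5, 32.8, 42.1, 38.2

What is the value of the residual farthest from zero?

x=1: ŷ = 21 + 0.6·1 = 21.6; r = 20.6 − 21.6 = -1
x=5: ŷ = 21 + 0.6·5 = 24; r = 25.5 − 24 = 1.5
x=7: ŷ = 21 + 0.6·7 = 25.2; r = 26.2 − 25.2 = 1
x=12: ŷ = 21 + 0.6·12 = 28.2; r = 27.7 − 28.2 = -0.5
x=13: ŷ = 21 + 0.6·13 = 28.8; r = 25.8 − 28.8 = -3
x=14: ŷ = 21 + 0.6·14 = 29.4; r = 30.4 − 29.4 = 1
x=20: ŷ = 21 + 0.6·20 = 33; r = 35.5 − 33 = 2.5
x=23: ŷ = 21 + 0.6·23 = 34.8; r = 32.8 − 34.8 = -2
x=31: ŷ = 21 + 0.6·31 = 39.6; r = 42.1 − 39.6 = 2.5
x=32: ŷ = 21 + 0.6·32 = 40.2; r = 38.2 − 40.2 = -2
Largest |r| is 3 at x = 13, residual -3.

r = -3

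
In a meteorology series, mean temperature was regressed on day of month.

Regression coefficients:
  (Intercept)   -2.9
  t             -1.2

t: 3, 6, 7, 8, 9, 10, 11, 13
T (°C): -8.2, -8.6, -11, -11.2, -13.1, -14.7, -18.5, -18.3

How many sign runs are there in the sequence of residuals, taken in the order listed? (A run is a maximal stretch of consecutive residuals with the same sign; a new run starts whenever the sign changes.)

t=3: T̂ = -2.9 − 1.2·3 = -6.5; r = -8.2 − (-6.5) = -1.7
t=6: T̂ = -2.9 − 1.2·6 = -10.1; r = -8.6 − (-10.1) = 1.5
t=7: T̂ = -2.9 − 1.2·7 = -11.3; r = -11 − (-11.3) = 0.3
t=8: T̂ = -2.9 − 1.2·8 = -12.5; r = -11.2 − (-12.5) = 1.3
t=9: T̂ = -2.9 − 1.2·9 = -13.7; r = -13.1 − (-13.7) = 0.6
t=10: T̂ = -2.9 − 1.2·10 = -14.9; r = -14.7 − (-14.9) = 0.2
t=11: T̂ = -2.9 − 1.2·11 = -16.1; r = -18.5 − (-16.1) = -2.4
t=13: T̂ = -2.9 − 1.2·13 = -18.5; r = -18.3 − (-18.5) = 0.2
Signs: − + + + + + − +
Runs: −×1, +×5, −×1, +×1 → 4

4 runs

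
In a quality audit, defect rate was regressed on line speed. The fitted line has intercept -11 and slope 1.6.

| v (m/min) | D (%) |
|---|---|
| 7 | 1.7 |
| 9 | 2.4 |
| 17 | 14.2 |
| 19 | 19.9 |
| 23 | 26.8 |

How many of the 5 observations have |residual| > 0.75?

4

v=7: ŷ = -11 + 1.6·7 = 0.2; e = 1.7 − 0.2 = 1.5
v=9: ŷ = -11 + 1.6·9 = 3.4; e = 2.4 − 3.4 = -1
v=17: ŷ = -11 + 1.6·17 = 16.2; e = 14.2 − 16.2 = -2
v=19: ŷ = -11 + 1.6·19 = 19.4; e = 19.9 − 19.4 = 0.5
v=23: ŷ = -11 + 1.6·23 = 25.8; e = 26.8 − 25.8 = 1
|e| > 0.75: v=7 (|e|=1.5), v=9 (|e|=1), v=17 (|e|=2), v=23 (|e|=1) → 4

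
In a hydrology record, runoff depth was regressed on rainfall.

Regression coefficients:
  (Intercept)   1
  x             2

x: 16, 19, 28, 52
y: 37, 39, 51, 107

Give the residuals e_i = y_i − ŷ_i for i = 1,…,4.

x=16: ŷ = 1 + 2·16 = 33; e = 37 − 33 = 4
x=19: ŷ = 1 + 2·19 = 39; e = 39 − 39 = 0
x=28: ŷ = 1 + 2·28 = 57; e = 51 − 57 = -6
x=52: ŷ = 1 + 2·52 = 105; e = 107 − 105 = 2

4, 0, -6, 2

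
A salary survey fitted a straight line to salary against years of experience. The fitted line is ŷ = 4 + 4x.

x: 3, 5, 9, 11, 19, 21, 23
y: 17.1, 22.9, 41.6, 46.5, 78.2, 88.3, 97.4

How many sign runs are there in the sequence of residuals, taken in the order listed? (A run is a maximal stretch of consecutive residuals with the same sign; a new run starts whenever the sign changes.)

x=3: ŷ = 4 + 4·3 = 16; r = 17.1 − 16 = 1.1
x=5: ŷ = 4 + 4·5 = 24; r = 22.9 − 24 = -1.1
x=9: ŷ = 4 + 4·9 = 40; r = 41.6 − 40 = 1.6
x=11: ŷ = 4 + 4·11 = 48; r = 46.5 − 48 = -1.5
x=19: ŷ = 4 + 4·19 = 80; r = 78.2 − 80 = -1.8
x=21: ŷ = 4 + 4·21 = 88; r = 88.3 − 88 = 0.3
x=23: ŷ = 4 + 4·23 = 96; r = 97.4 − 96 = 1.4
Signs: + − + − − + +
Runs: +×1, −×1, +×1, −×2, +×2 → 5

5 runs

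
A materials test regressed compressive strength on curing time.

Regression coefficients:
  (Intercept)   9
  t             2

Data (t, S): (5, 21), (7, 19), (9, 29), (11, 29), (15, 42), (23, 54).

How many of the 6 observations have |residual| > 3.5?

1

t=5: Ŝ = 9 + 2·5 = 19; e = 21 − 19 = 2
t=7: Ŝ = 9 + 2·7 = 23; e = 19 − 23 = -4
t=9: Ŝ = 9 + 2·9 = 27; e = 29 − 27 = 2
t=11: Ŝ = 9 + 2·11 = 31; e = 29 − 31 = -2
t=15: Ŝ = 9 + 2·15 = 39; e = 42 − 39 = 3
t=23: Ŝ = 9 + 2·23 = 55; e = 54 − 55 = -1
|e| > 3.5: t=7 (|e|=4) → 1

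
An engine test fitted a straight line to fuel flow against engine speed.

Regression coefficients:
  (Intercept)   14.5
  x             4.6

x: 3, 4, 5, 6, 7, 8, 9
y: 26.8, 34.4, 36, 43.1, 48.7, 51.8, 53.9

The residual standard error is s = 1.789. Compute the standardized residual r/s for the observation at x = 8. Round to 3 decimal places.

0.279

ŷ = 14.5 + 4.6·8 = 51.3
r = 51.8 − 51.3 = 0.5
r/s = 0.5 / 1.789 = 0.279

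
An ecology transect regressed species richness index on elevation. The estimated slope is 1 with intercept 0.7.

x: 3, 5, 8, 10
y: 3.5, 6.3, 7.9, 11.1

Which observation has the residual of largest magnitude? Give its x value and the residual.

x = 8, e = -0.8

x=3: ŷ = 0.7 + 3 = 3.7; e = 3.5 − 3.7 = -0.2
x=5: ŷ = 0.7 + 5 = 5.7; e = 6.3 − 5.7 = 0.6
x=8: ŷ = 0.7 + 8 = 8.7; e = 7.9 − 8.7 = -0.8
x=10: ŷ = 0.7 + 10 = 10.7; e = 11.1 − 10.7 = 0.4
Largest |e| is 0.8 at x = 8, residual -0.8.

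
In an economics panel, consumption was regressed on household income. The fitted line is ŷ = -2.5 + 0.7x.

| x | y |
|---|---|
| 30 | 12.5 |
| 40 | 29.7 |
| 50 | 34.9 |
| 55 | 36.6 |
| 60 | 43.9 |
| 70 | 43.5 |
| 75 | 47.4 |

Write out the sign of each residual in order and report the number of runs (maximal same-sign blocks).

x=30: ŷ = -2.5 + 0.7·30 = 18.5; r = 12.5 − 18.5 = -6
x=40: ŷ = -2.5 + 0.7·40 = 25.5; r = 29.7 − 25.5 = 4.2
x=50: ŷ = -2.5 + 0.7·50 = 32.5; r = 34.9 − 32.5 = 2.4
x=55: ŷ = -2.5 + 0.7·55 = 36; r = 36.6 − 36 = 0.6
x=60: ŷ = -2.5 + 0.7·60 = 39.5; r = 43.9 − 39.5 = 4.4
x=70: ŷ = -2.5 + 0.7·70 = 46.5; r = 43.5 − 46.5 = -3
x=75: ŷ = -2.5 + 0.7·75 = 50; r = 47.4 − 50 = -2.6
Signs: − + + + + − −
Runs: −×1, +×4, −×2 → 3

3 runs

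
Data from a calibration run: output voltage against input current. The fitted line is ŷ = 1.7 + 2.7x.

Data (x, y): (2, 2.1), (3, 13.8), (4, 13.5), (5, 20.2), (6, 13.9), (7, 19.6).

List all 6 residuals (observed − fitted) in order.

x=2: ŷ = 1.7 + 2.7·2 = 7.1; r = 2.1 − 7.1 = -5
x=3: ŷ = 1.7 + 2.7·3 = 9.8; r = 13.8 − 9.8 = 4
x=4: ŷ = 1.7 + 2.7·4 = 12.5; r = 13.5 − 12.5 = 1
x=5: ŷ = 1.7 + 2.7·5 = 15.2; r = 20.2 − 15.2 = 5
x=6: ŷ = 1.7 + 2.7·6 = 17.9; r = 13.9 − 17.9 = -4
x=7: ŷ = 1.7 + 2.7·7 = 20.6; r = 19.6 − 20.6 = -1

-5, 4, 1, 5, -4, -1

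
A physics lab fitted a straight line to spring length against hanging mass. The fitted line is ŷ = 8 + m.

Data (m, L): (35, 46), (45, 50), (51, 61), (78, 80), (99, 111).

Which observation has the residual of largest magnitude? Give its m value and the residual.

m=35: ŷ = 8 + 35 = 43; e = 46 − 43 = 3
m=45: ŷ = 8 + 45 = 53; e = 50 − 53 = -3
m=51: ŷ = 8 + 51 = 59; e = 61 − 59 = 2
m=78: ŷ = 8 + 78 = 86; e = 80 − 86 = -6
m=99: ŷ = 8 + 99 = 107; e = 111 − 107 = 4
Largest |e| is 6 at m = 78, residual -6.

m = 78, e = -6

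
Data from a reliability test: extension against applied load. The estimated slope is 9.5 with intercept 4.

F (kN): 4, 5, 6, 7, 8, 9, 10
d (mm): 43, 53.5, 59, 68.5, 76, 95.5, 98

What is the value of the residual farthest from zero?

F=4: ŷ = 4 + 9.5·4 = 42; e = 43 − 42 = 1
F=5: ŷ = 4 + 9.5·5 = 51.5; e = 53.5 − 51.5 = 2
F=6: ŷ = 4 + 9.5·6 = 61; e = 59 − 61 = -2
F=7: ŷ = 4 + 9.5·7 = 70.5; e = 68.5 − 70.5 = -2
F=8: ŷ = 4 + 9.5·8 = 80; e = 76 − 80 = -4
F=9: ŷ = 4 + 9.5·9 = 89.5; e = 95.5 − 89.5 = 6
F=10: ŷ = 4 + 9.5·10 = 99; e = 98 − 99 = -1
Largest |e| is 6 at F = 9, residual 6.

e = 6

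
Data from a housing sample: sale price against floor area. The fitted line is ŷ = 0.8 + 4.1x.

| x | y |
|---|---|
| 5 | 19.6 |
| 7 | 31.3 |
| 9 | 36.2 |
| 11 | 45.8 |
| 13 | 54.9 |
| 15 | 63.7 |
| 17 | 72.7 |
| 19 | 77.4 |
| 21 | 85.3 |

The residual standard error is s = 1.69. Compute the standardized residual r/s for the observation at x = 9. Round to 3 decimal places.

ŷ = 0.8 + 4.1·9 = 37.7
r = 36.2 − 37.7 = -1.5
r/s = -1.5 / 1.69 = -0.888

-0.888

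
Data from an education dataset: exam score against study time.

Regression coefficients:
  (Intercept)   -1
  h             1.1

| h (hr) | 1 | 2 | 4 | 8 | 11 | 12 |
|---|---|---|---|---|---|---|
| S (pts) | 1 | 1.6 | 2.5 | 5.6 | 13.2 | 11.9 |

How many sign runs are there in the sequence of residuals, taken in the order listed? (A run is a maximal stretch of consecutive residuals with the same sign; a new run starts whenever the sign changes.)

h=1: Ŝ = -1 + 1.1·1 = 0.1; e = 1 − 0.1 = 0.9
h=2: Ŝ = -1 + 1.1·2 = 1.2; e = 1.6 − 1.2 = 0.4
h=4: Ŝ = -1 + 1.1·4 = 3.4; e = 2.5 − 3.4 = -0.9
h=8: Ŝ = -1 + 1.1·8 = 7.8; e = 5.6 − 7.8 = -2.2
h=11: Ŝ = -1 + 1.1·11 = 11.1; e = 13.2 − 11.1 = 2.1
h=12: Ŝ = -1 + 1.1·12 = 12.2; e = 11.9 − 12.2 = -0.3
Signs: + + − − + −
Runs: +×2, −×2, +×1, −×1 → 4

4 runs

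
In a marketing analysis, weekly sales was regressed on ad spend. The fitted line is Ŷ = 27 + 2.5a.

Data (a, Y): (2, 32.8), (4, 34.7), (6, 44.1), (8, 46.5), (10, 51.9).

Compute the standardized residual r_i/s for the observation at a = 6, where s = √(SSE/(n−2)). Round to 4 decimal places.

1.1172

a=2: Ŷ = 27 + 2.5·2 = 32; r = 32.8 − 32 = 0.8
a=4: Ŷ = 27 + 2.5·4 = 37; r = 34.7 − 37 = -2.3
a=6: Ŷ = 27 + 2.5·6 = 42; r = 44.1 − 42 = 2.1
a=8: Ŷ = 27 + 2.5·8 = 47; r = 46.5 − 47 = -0.5
a=10: Ŷ = 27 + 2.5·10 = 52; r = 51.9 − 52 = -0.1
SSE = 0.64 + 5.29 + 4.41 + 0.25 + 0.01 = 10.6
s = √(10.6/3) = 1.87972
r/s = 2.1 / 1.87972 = 1.1172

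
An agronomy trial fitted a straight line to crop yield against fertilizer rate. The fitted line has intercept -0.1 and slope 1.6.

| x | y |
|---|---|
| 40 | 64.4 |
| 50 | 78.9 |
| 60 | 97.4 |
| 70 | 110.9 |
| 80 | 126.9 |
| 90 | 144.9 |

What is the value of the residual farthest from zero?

x=40: ŷ = -0.1 + 1.6·40 = 63.9; e = 64.4 − 63.9 = 0.5
x=50: ŷ = -0.1 + 1.6·50 = 79.9; e = 78.9 − 79.9 = -1
x=60: ŷ = -0.1 + 1.6·60 = 95.9; e = 97.4 − 95.9 = 1.5
x=70: ŷ = -0.1 + 1.6·70 = 111.9; e = 110.9 − 111.9 = -1
x=80: ŷ = -0.1 + 1.6·80 = 127.9; e = 126.9 − 127.9 = -1
x=90: ŷ = -0.1 + 1.6·90 = 143.9; e = 144.9 − 143.9 = 1
Largest |e| is 1.5 at x = 60, residual 1.5.

e = 1.5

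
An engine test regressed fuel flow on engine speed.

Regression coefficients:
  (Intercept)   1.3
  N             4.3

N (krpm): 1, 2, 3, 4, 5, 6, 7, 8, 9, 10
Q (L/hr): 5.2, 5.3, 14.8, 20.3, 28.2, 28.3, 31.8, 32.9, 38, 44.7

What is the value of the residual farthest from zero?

r = 5.4

N=1: ŷ = 1.3 + 4.3·1 = 5.6; r = 5.2 − 5.6 = -0.4
N=2: ŷ = 1.3 + 4.3·2 = 9.9; r = 5.3 − 9.9 = -4.6
N=3: ŷ = 1.3 + 4.3·3 = 14.2; r = 14.8 − 14.2 = 0.6
N=4: ŷ = 1.3 + 4.3·4 = 18.5; r = 20.3 − 18.5 = 1.8
N=5: ŷ = 1.3 + 4.3·5 = 22.8; r = 28.2 − 22.8 = 5.4
N=6: ŷ = 1.3 + 4.3·6 = 27.1; r = 28.3 − 27.1 = 1.2
N=7: ŷ = 1.3 + 4.3·7 = 31.4; r = 31.8 − 31.4 = 0.4
N=8: ŷ = 1.3 + 4.3·8 = 35.7; r = 32.9 − 35.7 = -2.8
N=9: ŷ = 1.3 + 4.3·9 = 40; r = 38 − 40 = -2
N=10: ŷ = 1.3 + 4.3·10 = 44.3; r = 44.7 − 44.3 = 0.4
Largest |r| is 5.4 at N = 5, residual 5.4.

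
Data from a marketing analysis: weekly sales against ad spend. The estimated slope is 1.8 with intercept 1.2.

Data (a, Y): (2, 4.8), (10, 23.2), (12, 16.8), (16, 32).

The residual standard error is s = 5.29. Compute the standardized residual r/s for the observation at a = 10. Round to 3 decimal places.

0.756

Ŷ = 1.2 + 1.8·10 = 19.2
r = 23.2 − 19.2 = 4
r/s = 4 / 5.29 = 0.756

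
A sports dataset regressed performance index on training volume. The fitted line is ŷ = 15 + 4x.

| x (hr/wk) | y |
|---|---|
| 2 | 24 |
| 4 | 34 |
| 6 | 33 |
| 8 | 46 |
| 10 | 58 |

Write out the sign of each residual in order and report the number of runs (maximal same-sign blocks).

x=2: ŷ = 15 + 4·2 = 23; r = 24 − 23 = 1
x=4: ŷ = 15 + 4·4 = 31; r = 34 − 31 = 3
x=6: ŷ = 15 + 4·6 = 39; r = 33 − 39 = -6
x=8: ŷ = 15 + 4·8 = 47; r = 46 − 47 = -1
x=10: ŷ = 15 + 4·10 = 55; r = 58 − 55 = 3
Signs: + + − − +
Runs: +×2, −×2, +×1 → 3

3 runs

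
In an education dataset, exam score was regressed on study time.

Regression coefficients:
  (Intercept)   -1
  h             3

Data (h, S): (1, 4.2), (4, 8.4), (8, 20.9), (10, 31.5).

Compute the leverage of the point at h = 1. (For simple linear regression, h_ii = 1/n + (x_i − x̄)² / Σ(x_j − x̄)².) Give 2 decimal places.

h = 0.71

h̄ = (1 + 4 + 8 + 10)/4 = 5.75
Σ(h − h̄)² = 22.5625 + 3.0625 + 5.0625 + 18.0625 = 48.75
h = 1/4 + (-4.75)²/48.75 = 0.25 + 0.462821 = 0.71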